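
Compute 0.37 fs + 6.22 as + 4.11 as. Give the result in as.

In as:
  0.37 fs = 0.37e3 as = 370
  6.22 as → 6.22
  4.11 as → 4.11
Sum: 370 + 6.22 + 4.11 = 380.33

380.33 as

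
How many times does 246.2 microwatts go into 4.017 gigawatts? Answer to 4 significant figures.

(4.017 × 10^9) / (246.2 × 10^-6) = 0.016316 × 10^15

16320000000000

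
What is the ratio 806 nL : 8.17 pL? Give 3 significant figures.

98700

(806e-9) / (8.17e-12) = 98.65e3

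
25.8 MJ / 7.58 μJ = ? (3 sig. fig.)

(25.8e6) / (7.58e-6) = 3.404e12

3400000000000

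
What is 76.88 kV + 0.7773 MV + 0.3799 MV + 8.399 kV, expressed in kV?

In kV:
  76.88 kV → 76.88
  0.7773 MV = 0.7773 × 10^3 kV = 777.3
  0.3799 MV = 0.3799 × 10^3 kV = 379.9
  8.399 kV → 8.399
Sum: 76.88 + 777.3 + 379.9 + 8.399 = 1242.479

1242.479 kV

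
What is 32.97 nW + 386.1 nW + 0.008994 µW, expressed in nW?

In nW:
  32.97 nW → 32.97
  386.1 nW → 386.1
  0.008994 µW = 0.008994 × 10^3 nW = 8.994
Sum: 32.97 + 386.1 + 8.994 = 428.064

428.064 nW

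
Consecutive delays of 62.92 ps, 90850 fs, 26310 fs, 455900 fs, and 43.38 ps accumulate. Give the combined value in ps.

679.36 ps

In ps:
  62.92 ps → 62.92
  90850 fs = 90850 × 10⁻³ ps = 90.85
  26310 fs = 26310 × 10⁻³ ps = 26.31
  455900 fs = 455900 × 10⁻³ ps = 455.9
  43.38 ps → 43.38
Sum: 62.92 + 90.85 + 26.31 + 455.9 + 43.38 = 679.36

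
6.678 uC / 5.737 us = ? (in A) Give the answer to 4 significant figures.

(6.678 × 10^-6) / (5.737 × 10^-6) = 1.16402 A

1.164 A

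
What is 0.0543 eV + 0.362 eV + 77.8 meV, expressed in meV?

In meV:
  0.0543 eV = 0.0543e3 meV = 54.3
  0.362 eV = 0.362e3 meV = 362
  77.8 meV → 77.8
Sum: 54.3 + 362 + 77.8 = 494.1

494.1 meV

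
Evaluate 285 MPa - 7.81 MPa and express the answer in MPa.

277.19 MPa

In MPa:
  285 MPa → 285
  7.81 MPa → 7.81
Difference: 285 - 7.81 = 277.19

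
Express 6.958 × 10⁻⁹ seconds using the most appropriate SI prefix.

6.958 nanoseconds

= 6.958 × 10⁻⁹ seconds; 10⁻⁹ is nano.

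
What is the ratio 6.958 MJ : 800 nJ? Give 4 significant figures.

(6.958 × 10⁶) / (800 × 10⁻⁹) = 0.0086975 × 10¹⁵

8698000000000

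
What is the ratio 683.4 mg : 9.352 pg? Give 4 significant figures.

73080000000

(683.4 × 10⁻³) / (9.352 × 10⁻¹²) = 73.075 × 10⁹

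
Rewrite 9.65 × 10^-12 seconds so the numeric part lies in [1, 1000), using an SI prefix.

9.65 picoseconds

= 9.65 × 10^-12 seconds; 10^-12 is pico.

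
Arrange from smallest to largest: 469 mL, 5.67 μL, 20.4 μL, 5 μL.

5 μL < 5.67 μL < 20.4 μL < 469 mL

469 mL = 0.469 L
5.67 μL = 0.00000567 L
20.4 μL = 0.0000204 L
5 μL = 0.000005 L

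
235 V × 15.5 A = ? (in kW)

3.6425 kW

235 × 15.5 = 3642.5 W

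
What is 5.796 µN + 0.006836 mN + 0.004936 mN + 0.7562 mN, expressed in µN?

773.768 µN

In µN:
  5.796 µN → 5.796
  0.006836 mN = 0.006836 × 10^3 µN = 6.836
  0.004936 mN = 0.004936 × 10^3 µN = 4.936
  0.7562 mN = 0.7562 × 10^3 µN = 756.2
Sum: 5.796 + 6.836 + 4.936 + 756.2 = 773.768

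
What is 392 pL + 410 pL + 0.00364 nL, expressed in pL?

In pL:
  392 pL → 392
  410 pL → 410
  0.00364 nL = 0.00364e3 pL = 3.64
Sum: 392 + 410 + 3.64 = 805.64

805.64 pL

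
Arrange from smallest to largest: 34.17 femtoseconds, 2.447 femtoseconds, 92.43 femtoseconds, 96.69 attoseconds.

34.17 femtoseconds = 0.00000000000003417 seconds
2.447 femtoseconds = 0.000000000000002447 seconds
92.43 femtoseconds = 0.00000000000009243 seconds
96.69 attoseconds = 0.00000000000000009669 seconds

96.69 attoseconds < 2.447 femtoseconds < 34.17 femtoseconds < 92.43 femtoseconds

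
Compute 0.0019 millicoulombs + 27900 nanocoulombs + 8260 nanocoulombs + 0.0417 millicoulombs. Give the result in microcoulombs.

In microcoulombs:
  0.0019 millicoulombs = 0.0019e3 microcoulombs = 1.9
  27900 nanocoulombs = 27900e-3 microcoulombs = 27.9
  8260 nanocoulombs = 8260e-3 microcoulombs = 8.26
  0.0417 millicoulombs = 0.0417e3 microcoulombs = 41.7
Sum: 1.9 + 27.9 + 8.26 + 41.7 = 79.76

79.76 microcoulombs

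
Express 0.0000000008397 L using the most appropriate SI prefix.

= 839.7 × 10⁻¹² L; 10⁻¹² is pico.

839.7 pL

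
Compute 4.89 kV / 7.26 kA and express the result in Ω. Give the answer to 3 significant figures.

0.674 Ω

(4.89 × 10³) / (7.26 × 10³) = 0.67355 Ω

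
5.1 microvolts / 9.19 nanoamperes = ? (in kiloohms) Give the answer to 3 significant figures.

(5.1 × 10⁻⁶) / (9.19 × 10⁻⁹) = 0.55495 × 10³ Ω

0.555 kiloohms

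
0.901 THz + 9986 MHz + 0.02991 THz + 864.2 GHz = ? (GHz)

1805.096 GHz

In GHz:
  0.901 THz = 0.901 × 10³ GHz = 901
  9986 MHz = 9986 × 10⁻³ GHz = 9.986
  0.02991 THz = 0.02991 × 10³ GHz = 29.91
  864.2 GHz → 864.2
Sum: 901 + 9.986 + 29.91 + 864.2 = 1805.096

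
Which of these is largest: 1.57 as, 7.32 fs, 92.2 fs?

1.57 as = 0.00000000000000000157 s
7.32 fs = 0.00000000000000732 s
92.2 fs = 0.0000000000000922 s

92.2 fs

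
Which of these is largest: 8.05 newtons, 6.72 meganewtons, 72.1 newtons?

8.05 newtons = 8.05 newtons
6.72 meganewtons = 6720000 newtons
72.1 newtons = 72.1 newtons

6.72 meganewtons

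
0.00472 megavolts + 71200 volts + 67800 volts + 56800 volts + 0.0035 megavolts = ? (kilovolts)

204.02 kilovolts

In kilovolts:
  0.00472 megavolts = 0.00472 × 10^3 kilovolts = 4.72
  71200 volts = 71200 × 10^-3 kilovolts = 71.2
  67800 volts = 67800 × 10^-3 kilovolts = 67.8
  56800 volts = 56800 × 10^-3 kilovolts = 56.8
  0.0035 megavolts = 0.0035 × 10^3 kilovolts = 3.5
Sum: 4.72 + 71.2 + 67.8 + 56.8 + 3.5 = 204.02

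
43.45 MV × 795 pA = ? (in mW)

34.54275 mW

43.45 × 10⁶ × 795 × 10⁻¹² = 34542.75 × 10⁻⁶ W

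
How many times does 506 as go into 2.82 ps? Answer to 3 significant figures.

5570

(2.82 × 10^-12) / (506 × 10^-18) = 0.005573 × 10^6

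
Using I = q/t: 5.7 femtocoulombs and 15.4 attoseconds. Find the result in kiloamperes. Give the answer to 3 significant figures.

0.370 kiloamperes

(5.7 × 10⁻¹⁵) / (15.4 × 10⁻¹⁸) = 0.37013 × 10³ A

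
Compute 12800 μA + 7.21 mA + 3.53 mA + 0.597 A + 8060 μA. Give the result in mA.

628.6 mA

In mA:
  12800 μA = 12800 × 10⁻³ mA = 12.8
  7.21 mA → 7.21
  3.53 mA → 3.53
  0.597 A = 0.597 × 10³ mA = 597
  8060 μA = 8060 × 10⁻³ mA = 8.06
Sum: 12.8 + 7.21 + 3.53 + 597 + 8.06 = 628.6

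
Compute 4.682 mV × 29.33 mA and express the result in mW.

0.13732306 mW

4.682 × 10^-3 × 29.33 × 10^-3 = 137.32306 × 10^-6 W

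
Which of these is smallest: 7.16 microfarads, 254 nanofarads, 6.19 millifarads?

254 nanofarads

7.16 microfarads = 0.00000716 farads
254 nanofarads = 0.000000254 farads
6.19 millifarads = 0.00619 farads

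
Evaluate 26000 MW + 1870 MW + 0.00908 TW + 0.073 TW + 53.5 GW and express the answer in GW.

163.45 GW

In GW:
  26000 MW = 26000e-3 GW = 26
  1870 MW = 1870e-3 GW = 1.87
  0.00908 TW = 0.00908e3 GW = 9.08
  0.073 TW = 0.073e3 GW = 73
  53.5 GW → 53.5
Sum: 26 + 1.87 + 9.08 + 73 + 53.5 = 163.45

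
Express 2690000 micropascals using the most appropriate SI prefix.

2.69 pascals

= 2.69 pascals; mantissa already in [1, 1000).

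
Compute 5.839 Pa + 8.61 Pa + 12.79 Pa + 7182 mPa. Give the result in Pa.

34.421 Pa

In Pa:
  5.839 Pa → 5.839
  8.61 Pa → 8.61
  12.79 Pa → 12.79
  7182 mPa = 7182e-3 Pa = 7.182
Sum: 5.839 + 8.61 + 12.79 + 7.182 = 34.421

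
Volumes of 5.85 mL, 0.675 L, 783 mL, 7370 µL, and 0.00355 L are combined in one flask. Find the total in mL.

1474.77 mL

In mL:
  5.85 mL → 5.85
  0.675 L = 0.675e3 mL = 675
  783 mL → 783
  7370 µL = 7370e-3 mL = 7.37
  0.00355 L = 0.00355e3 mL = 3.55
Sum: 5.85 + 675 + 783 + 7.37 + 3.55 = 1474.77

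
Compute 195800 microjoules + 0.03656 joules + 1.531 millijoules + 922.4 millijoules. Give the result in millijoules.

1156.291 millijoules

In millijoules:
  195800 microjoules = 195800 × 10⁻³ millijoules = 195.8
  0.03656 joules = 0.03656 × 10³ millijoules = 36.56
  1.531 millijoules → 1.531
  922.4 millijoules → 922.4
Sum: 195.8 + 36.56 + 1.531 + 922.4 = 1156.291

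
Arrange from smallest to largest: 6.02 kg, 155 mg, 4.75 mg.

6.02 kg = 6020 g
155 mg = 0.155 g
4.75 mg = 0.00475 g

4.75 mg < 155 mg < 6.02 kg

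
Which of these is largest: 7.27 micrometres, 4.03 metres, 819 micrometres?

7.27 micrometres = 0.00000727 metres
4.03 metres = 4.03 metres
819 micrometres = 0.000819 metres

4.03 metres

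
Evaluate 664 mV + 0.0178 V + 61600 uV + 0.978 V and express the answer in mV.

In mV:
  664 mV → 664
  0.0178 V = 0.0178e3 mV = 17.8
  61600 uV = 61600e-3 mV = 61.6
  0.978 V = 0.978e3 mV = 978
Sum: 664 + 17.8 + 61.6 + 978 = 1721.4

1721.4 mV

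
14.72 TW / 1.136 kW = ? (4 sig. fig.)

(14.72 × 10^12) / (1.136 × 10^3) = 12.958 × 10^9

12960000000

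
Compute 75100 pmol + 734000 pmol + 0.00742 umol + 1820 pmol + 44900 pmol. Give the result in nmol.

In nmol:
  75100 pmol = 75100 × 10^-3 nmol = 75.1
  734000 pmol = 734000 × 10^-3 nmol = 734
  0.00742 umol = 0.00742 × 10^3 nmol = 7.42
  1820 pmol = 1820 × 10^-3 nmol = 1.82
  44900 pmol = 44900 × 10^-3 nmol = 44.9
Sum: 75.1 + 734 + 7.42 + 1.82 + 44.9 = 863.24

863.24 nmol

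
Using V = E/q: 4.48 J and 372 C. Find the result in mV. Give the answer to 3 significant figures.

12.0 mV

(4.48) / (372) = 0.012043 V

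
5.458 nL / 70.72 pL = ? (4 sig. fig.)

(5.458 × 10^-9) / (70.72 × 10^-12) = 0.077178 × 10^3

77.18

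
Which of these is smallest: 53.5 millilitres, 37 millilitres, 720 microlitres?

53.5 millilitres = 0.0535 litres
37 millilitres = 0.037 litres
720 microlitres = 0.00072 litres

720 microlitres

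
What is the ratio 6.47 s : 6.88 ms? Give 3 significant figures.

940

(6.47) / (6.88 × 10⁻³) = 0.9404 × 10³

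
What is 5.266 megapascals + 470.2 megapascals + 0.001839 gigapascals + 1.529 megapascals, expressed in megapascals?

478.834 megapascals

In megapascals:
  5.266 megapascals → 5.266
  470.2 megapascals → 470.2
  0.001839 gigapascals = 0.001839e3 megapascals = 1.839
  1.529 megapascals → 1.529
Sum: 5.266 + 470.2 + 1.839 + 1.529 = 478.834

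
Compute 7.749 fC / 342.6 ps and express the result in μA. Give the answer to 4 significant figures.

(7.749 × 10^-15) / (342.6 × 10^-12) = 0.0226182 × 10^-3 A

22.62 μA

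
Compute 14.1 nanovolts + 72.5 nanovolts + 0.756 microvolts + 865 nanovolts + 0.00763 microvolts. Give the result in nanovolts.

1715.23 nanovolts

In nanovolts:
  14.1 nanovolts → 14.1
  72.5 nanovolts → 72.5
  0.756 microvolts = 0.756 × 10³ nanovolts = 756
  865 nanovolts → 865
  0.00763 microvolts = 0.00763 × 10³ nanovolts = 7.63
Sum: 14.1 + 72.5 + 756 + 865 + 7.63 = 1715.23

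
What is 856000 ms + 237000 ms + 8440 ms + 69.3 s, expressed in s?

1170.74 s

In s:
  856000 ms = 856000e-3 s = 856
  237000 ms = 237000e-3 s = 237
  8440 ms = 8440e-3 s = 8.44
  69.3 s → 69.3
Sum: 856 + 237 + 8.44 + 69.3 = 1170.74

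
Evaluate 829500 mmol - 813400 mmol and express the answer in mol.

In mol:
  829500 mmol = 829500 × 10^-3 mol = 829.5
  813400 mmol = 813400 × 10^-3 mol = 813.4
Difference: 829.5 - 813.4 = 16.1

16.1 mol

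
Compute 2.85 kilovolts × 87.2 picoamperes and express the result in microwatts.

2.85 × 10³ × 87.2 × 10⁻¹² = 248.52 × 10⁻⁹ W

0.24852 microwatts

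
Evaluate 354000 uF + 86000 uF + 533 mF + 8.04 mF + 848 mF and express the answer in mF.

In mF:
  354000 uF = 354000e-3 mF = 354
  86000 uF = 86000e-3 mF = 86
  533 mF → 533
  8.04 mF → 8.04
  848 mF → 848
Sum: 354 + 86 + 533 + 8.04 + 848 = 1829.04

1829.04 mF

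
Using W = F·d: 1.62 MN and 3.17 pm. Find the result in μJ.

5.1354 μJ

1.62e6 × 3.17e-12 = 5.1354e-6 J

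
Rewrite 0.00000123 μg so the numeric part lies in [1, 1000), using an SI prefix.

1.23 pg

= 1.23 × 10^-12 g; 10^-12 is pico.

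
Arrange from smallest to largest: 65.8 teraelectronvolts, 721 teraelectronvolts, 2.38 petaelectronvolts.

65.8 teraelectronvolts = 65800000000000 electronvolts
721 teraelectronvolts = 721000000000000 electronvolts
2.38 petaelectronvolts = 2380000000000000 electronvolts

65.8 teraelectronvolts < 721 teraelectronvolts < 2.38 petaelectronvolts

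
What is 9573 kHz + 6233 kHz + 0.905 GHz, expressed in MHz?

920.806 MHz

In MHz:
  9573 kHz = 9573e-3 MHz = 9.573
  6233 kHz = 6233e-3 MHz = 6.233
  0.905 GHz = 0.905e3 MHz = 905
Sum: 9.573 + 6.233 + 905 = 920.806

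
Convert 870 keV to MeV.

kilo = 10³, mega = 10⁶; factor is 10⁻³.
870 × 10⁻³ = 0.87

0.87 MeV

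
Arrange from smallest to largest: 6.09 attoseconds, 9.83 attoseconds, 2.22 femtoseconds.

6.09 attoseconds = 0.00000000000000000609 seconds
9.83 attoseconds = 0.00000000000000000983 seconds
2.22 femtoseconds = 0.00000000000000222 seconds

6.09 attoseconds < 9.83 attoseconds < 2.22 femtoseconds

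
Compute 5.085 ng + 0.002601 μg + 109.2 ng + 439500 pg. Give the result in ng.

In ng:
  5.085 ng → 5.085
  0.002601 μg = 0.002601e3 ng = 2.601
  109.2 ng → 109.2
  439500 pg = 439500e-3 ng = 439.5
Sum: 5.085 + 2.601 + 109.2 + 439.5 = 556.386

556.386 ng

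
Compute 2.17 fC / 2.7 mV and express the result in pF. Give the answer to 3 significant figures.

(2.17 × 10⁻¹⁵) / (2.7 × 10⁻³) = 0.8037 × 10⁻¹² F

0.804 pF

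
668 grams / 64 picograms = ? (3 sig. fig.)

10400000000000

(668) / (64e-12) = 10.44e12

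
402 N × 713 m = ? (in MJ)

402 × 713 = 286626 J

0.286626 MJ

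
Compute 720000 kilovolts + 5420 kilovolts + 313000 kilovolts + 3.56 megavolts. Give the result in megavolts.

In megavolts:
  720000 kilovolts = 720000 × 10⁻³ megavolts = 720
  5420 kilovolts = 5420 × 10⁻³ megavolts = 5.42
  313000 kilovolts = 313000 × 10⁻³ megavolts = 313
  3.56 megavolts → 3.56
Sum: 720 + 5.42 + 313 + 3.56 = 1041.98

1041.98 megavolts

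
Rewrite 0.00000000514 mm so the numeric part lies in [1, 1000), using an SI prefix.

5.14 pm

= 5.14e-12 m; 1e-12 is pico.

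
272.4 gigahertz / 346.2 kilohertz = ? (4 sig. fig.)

(272.4e9) / (346.2e3) = 0.78683e6

786800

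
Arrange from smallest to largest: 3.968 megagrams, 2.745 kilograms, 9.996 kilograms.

3.968 megagrams = 3968000 grams
2.745 kilograms = 2745 grams
9.996 kilograms = 9996 grams

2.745 kilograms < 9.996 kilograms < 3.968 megagrams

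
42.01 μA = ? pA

42010000 pA

micro = 10⁻⁶, pico = 10⁻¹²; factor is 10⁶.
42.01 × 10⁶ = 42010000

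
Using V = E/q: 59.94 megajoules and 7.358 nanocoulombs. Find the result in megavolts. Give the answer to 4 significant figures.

8146000000 megavolts

(59.94 × 10^6) / (7.358 × 10^-9) = 8.14624 × 10^15 V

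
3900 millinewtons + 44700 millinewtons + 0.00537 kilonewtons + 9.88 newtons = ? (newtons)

63.85 newtons

In newtons:
  3900 millinewtons = 3900 × 10⁻³ newtons = 3.9
  44700 millinewtons = 44700 × 10⁻³ newtons = 44.7
  0.00537 kilonewtons = 0.00537 × 10³ newtons = 5.37
  9.88 newtons → 9.88
Sum: 3.9 + 44.7 + 5.37 + 9.88 = 63.85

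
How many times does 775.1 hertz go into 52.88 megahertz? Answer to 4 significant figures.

(52.88 × 10^6) / (775.1) = 0.068223 × 10^6

68220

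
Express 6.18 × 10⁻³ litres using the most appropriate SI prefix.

= 6.18 × 10⁻³ litres; 10⁻³ is milli.

6.18 millilitres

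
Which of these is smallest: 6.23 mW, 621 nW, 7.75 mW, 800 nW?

621 nW

6.23 mW = 0.00623 W
621 nW = 0.000000621 W
7.75 mW = 0.00775 W
800 nW = 0.0000008 W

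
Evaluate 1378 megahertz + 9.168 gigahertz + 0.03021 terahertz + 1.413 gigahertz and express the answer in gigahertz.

In gigahertz:
  1378 megahertz = 1378 × 10⁻³ gigahertz = 1.378
  9.168 gigahertz → 9.168
  0.03021 terahertz = 0.03021 × 10³ gigahertz = 30.21
  1.413 gigahertz → 1.413
Sum: 1.378 + 9.168 + 30.21 + 1.413 = 42.169

42.169 gigahertz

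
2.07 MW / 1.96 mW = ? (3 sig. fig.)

1060000000

(2.07e6) / (1.96e-3) = 1.056e9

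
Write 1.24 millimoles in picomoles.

1240000000 picomoles

milli = 10⁻³, pico = 10⁻¹²; factor is 10⁹.
1.24 × 10⁹ = 1240000000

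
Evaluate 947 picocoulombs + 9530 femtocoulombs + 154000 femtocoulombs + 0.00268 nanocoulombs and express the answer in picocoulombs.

1113.21 picocoulombs

In picocoulombs:
  947 picocoulombs → 947
  9530 femtocoulombs = 9530 × 10⁻³ picocoulombs = 9.53
  154000 femtocoulombs = 154000 × 10⁻³ picocoulombs = 154
  0.00268 nanocoulombs = 0.00268 × 10³ picocoulombs = 2.68
Sum: 947 + 9.53 + 154 + 2.68 = 1113.21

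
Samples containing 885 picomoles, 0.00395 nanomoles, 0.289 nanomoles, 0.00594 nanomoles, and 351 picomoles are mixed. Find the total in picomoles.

1534.89 picomoles

In picomoles:
  885 picomoles → 885
  0.00395 nanomoles = 0.00395 × 10^3 picomoles = 3.95
  0.289 nanomoles = 0.289 × 10^3 picomoles = 289
  0.00594 nanomoles = 0.00594 × 10^3 picomoles = 5.94
  351 picomoles → 351
Sum: 885 + 3.95 + 289 + 5.94 + 351 = 1534.89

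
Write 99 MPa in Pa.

99000000 Pa

mega = 10⁶, (no prefix) = 10⁰; factor is 10⁶.
99 × 10⁶ = 99000000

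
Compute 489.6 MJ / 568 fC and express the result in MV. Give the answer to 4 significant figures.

862000000000000 MV

(489.6e6) / (568e-15) = 0.861972e21 V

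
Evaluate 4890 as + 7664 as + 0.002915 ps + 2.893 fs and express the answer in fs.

In fs:
  4890 as = 4890 × 10^-3 fs = 4.89
  7664 as = 7664 × 10^-3 fs = 7.664
  0.002915 ps = 0.002915 × 10^3 fs = 2.915
  2.893 fs → 2.893
Sum: 4.89 + 7.664 + 2.915 + 2.893 = 18.362

18.362 fs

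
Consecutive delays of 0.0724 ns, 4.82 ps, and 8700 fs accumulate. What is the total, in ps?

85.92 ps

In ps:
  0.0724 ns = 0.0724e3 ps = 72.4
  4.82 ps → 4.82
  8700 fs = 8700e-3 ps = 8.7
Sum: 72.4 + 4.82 + 8.7 = 85.92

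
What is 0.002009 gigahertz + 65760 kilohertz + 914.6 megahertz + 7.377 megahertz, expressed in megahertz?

In megahertz:
  0.002009 gigahertz = 0.002009 × 10³ megahertz = 2.009
  65760 kilohertz = 65760 × 10⁻³ megahertz = 65.76
  914.6 megahertz → 914.6
  7.377 megahertz → 7.377
Sum: 2.009 + 65.76 + 914.6 + 7.377 = 989.746

989.746 megahertz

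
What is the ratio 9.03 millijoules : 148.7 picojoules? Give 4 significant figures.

(9.03 × 10^-3) / (148.7 × 10^-12) = 0.060726 × 10^9

60730000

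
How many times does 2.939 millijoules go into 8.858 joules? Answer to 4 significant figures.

(8.858) / (2.939e-3) = 3.014e3

3014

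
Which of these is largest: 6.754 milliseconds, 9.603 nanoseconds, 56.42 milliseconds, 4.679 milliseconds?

6.754 milliseconds = 0.006754 seconds
9.603 nanoseconds = 0.000000009603 seconds
56.42 milliseconds = 0.05642 seconds
4.679 milliseconds = 0.004679 seconds

56.42 milliseconds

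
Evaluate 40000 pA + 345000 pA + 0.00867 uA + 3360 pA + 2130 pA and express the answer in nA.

In nA:
  40000 pA = 40000e-3 nA = 40
  345000 pA = 345000e-3 nA = 345
  0.00867 uA = 0.00867e3 nA = 8.67
  3360 pA = 3360e-3 nA = 3.36
  2130 pA = 2130e-3 nA = 2.13
Sum: 40 + 345 + 8.67 + 3.36 + 2.13 = 399.16

399.16 nA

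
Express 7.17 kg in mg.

7170000 mg

kilo = 1e3, milli = 1e-3; factor is 1e6.
7.17 × 1e6 = 7170000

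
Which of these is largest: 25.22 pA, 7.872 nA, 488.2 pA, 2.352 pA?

25.22 pA = 0.00000000002522 A
7.872 nA = 0.000000007872 A
488.2 pA = 0.0000000004882 A
2.352 pA = 0.000000000002352 A

7.872 nA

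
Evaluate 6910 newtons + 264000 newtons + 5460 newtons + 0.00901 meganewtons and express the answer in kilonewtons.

285.38 kilonewtons

In kilonewtons:
  6910 newtons = 6910 × 10^-3 kilonewtons = 6.91
  264000 newtons = 264000 × 10^-3 kilonewtons = 264
  5460 newtons = 5460 × 10^-3 kilonewtons = 5.46
  0.00901 meganewtons = 0.00901 × 10^3 kilonewtons = 9.01
Sum: 6.91 + 264 + 5.46 + 9.01 = 285.38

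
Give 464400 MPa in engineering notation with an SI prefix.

464.4 GPa

= 464.4e9 Pa; 1e9 is giga.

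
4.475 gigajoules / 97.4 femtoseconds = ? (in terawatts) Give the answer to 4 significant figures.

45940000000 terawatts

(4.475e9) / (97.4e-15) = 0.0459446e24 W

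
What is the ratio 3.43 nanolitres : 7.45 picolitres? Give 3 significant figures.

460

(3.43 × 10^-9) / (7.45 × 10^-12) = 0.4604 × 10^3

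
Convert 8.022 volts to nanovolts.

8022000000 nanovolts

(no prefix) = 1e0, nano = 1e-9; factor is 1e9.
8.022 × 1e9 = 8022000000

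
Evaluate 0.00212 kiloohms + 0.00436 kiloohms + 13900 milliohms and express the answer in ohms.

In ohms:
  0.00212 kiloohms = 0.00212 × 10^3 ohms = 2.12
  0.00436 kiloohms = 0.00436 × 10^3 ohms = 4.36
  13900 milliohms = 13900 × 10^-3 ohms = 13.9
Sum: 2.12 + 4.36 + 13.9 = 20.38

20.38 ohms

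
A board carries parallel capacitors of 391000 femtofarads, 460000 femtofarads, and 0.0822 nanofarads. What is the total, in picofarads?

In picofarads:
  391000 femtofarads = 391000e-3 picofarads = 391
  460000 femtofarads = 460000e-3 picofarads = 460
  0.0822 nanofarads = 0.0822e3 picofarads = 82.2
Sum: 391 + 460 + 82.2 = 933.2

933.2 picofarads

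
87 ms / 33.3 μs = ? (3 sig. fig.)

(87 × 10^-3) / (33.3 × 10^-6) = 2.613 × 10^3

2610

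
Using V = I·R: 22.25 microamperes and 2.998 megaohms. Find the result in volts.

66.7055 volts

22.25 × 10⁻⁶ × 2.998 × 10⁶ = 66.7055 V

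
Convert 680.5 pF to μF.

0.0006805 μF

pico = 1e-12, micro = 1e-6; factor is 1e-6.
680.5 × 1e-6 = 0.0006805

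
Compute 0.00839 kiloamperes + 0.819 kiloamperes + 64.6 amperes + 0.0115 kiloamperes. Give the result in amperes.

In amperes:
  0.00839 kiloamperes = 0.00839e3 amperes = 8.39
  0.819 kiloamperes = 0.819e3 amperes = 819
  64.6 amperes → 64.6
  0.0115 kiloamperes = 0.0115e3 amperes = 11.5
Sum: 8.39 + 819 + 64.6 + 11.5 = 903.49

903.49 amperes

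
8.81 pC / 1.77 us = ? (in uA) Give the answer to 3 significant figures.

4.98 uA

(8.81e-12) / (1.77e-6) = 4.9774e-6 A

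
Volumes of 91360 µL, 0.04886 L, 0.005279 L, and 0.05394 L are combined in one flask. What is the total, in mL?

199.439 mL

In mL:
  91360 µL = 91360 × 10^-3 mL = 91.36
  0.04886 L = 0.04886 × 10^3 mL = 48.86
  0.005279 L = 0.005279 × 10^3 mL = 5.279
  0.05394 L = 0.05394 × 10^3 mL = 53.94
Sum: 91.36 + 48.86 + 5.279 + 53.94 = 199.439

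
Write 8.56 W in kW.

(no prefix) = 10^0, kilo = 10^3; factor is 10^-3.
8.56 × 10^-3 = 0.00856

0.00856 kW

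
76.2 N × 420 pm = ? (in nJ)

76.2 × 420 × 10⁻¹² = 32004 × 10⁻¹² J

32.004 nJ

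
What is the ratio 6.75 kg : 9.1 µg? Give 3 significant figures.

742000000

(6.75 × 10^3) / (9.1 × 10^-6) = 0.7418 × 10^9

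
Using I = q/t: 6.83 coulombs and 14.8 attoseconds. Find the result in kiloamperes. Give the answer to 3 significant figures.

(6.83) / (14.8 × 10⁻¹⁸) = 0.46149 × 10¹⁸ A

461000000000000 kiloamperes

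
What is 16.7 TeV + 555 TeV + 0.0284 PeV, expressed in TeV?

600.1 TeV

In TeV:
  16.7 TeV → 16.7
  555 TeV → 555
  0.0284 PeV = 0.0284 × 10³ TeV = 28.4
Sum: 16.7 + 555 + 28.4 = 600.1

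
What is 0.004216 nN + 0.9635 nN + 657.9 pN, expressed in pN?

In pN:
  0.004216 nN = 0.004216e3 pN = 4.216
  0.9635 nN = 0.9635e3 pN = 963.5
  657.9 pN → 657.9
Sum: 4.216 + 963.5 + 657.9 = 1625.616

1625.616 pN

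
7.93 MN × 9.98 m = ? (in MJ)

79.1414 MJ

7.93 × 10⁶ × 9.98 = 79.1414 × 10⁶ J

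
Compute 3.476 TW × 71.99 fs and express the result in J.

0.25023724 J

3.476 × 10¹² × 71.99 × 10⁻¹⁵ = 250.23724 × 10⁻³ J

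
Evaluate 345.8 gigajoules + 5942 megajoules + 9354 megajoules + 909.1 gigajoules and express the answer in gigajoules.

In gigajoules:
  345.8 gigajoules → 345.8
  5942 megajoules = 5942 × 10⁻³ gigajoules = 5.942
  9354 megajoules = 9354 × 10⁻³ gigajoules = 9.354
  909.1 gigajoules → 909.1
Sum: 345.8 + 5.942 + 9.354 + 909.1 = 1270.196

1270.196 gigajoules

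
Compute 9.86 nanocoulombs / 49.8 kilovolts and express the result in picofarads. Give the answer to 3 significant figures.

(9.86 × 10⁻⁹) / (49.8 × 10³) = 0.19799 × 10⁻¹² F

0.198 picofarads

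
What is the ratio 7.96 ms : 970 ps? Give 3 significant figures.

8210000

(7.96 × 10^-3) / (970 × 10^-12) = 0.008206 × 10^9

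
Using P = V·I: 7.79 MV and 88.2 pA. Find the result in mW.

0.687078 mW

7.79 × 10^6 × 88.2 × 10^-12 = 687.078 × 10^-6 W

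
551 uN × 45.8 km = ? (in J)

551 × 10⁻⁶ × 45.8 × 10³ = 25235.8 × 10⁻³ J

25.2358 J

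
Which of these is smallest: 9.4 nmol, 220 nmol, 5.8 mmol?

9.4 nmol = 0.0000000094 mol
220 nmol = 0.00000022 mol
5.8 mmol = 0.0058 mol

9.4 nmol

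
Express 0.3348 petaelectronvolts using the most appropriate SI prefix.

334.8 teraelectronvolts

= 334.8 × 10^12 electronvolts; 10^12 is tera.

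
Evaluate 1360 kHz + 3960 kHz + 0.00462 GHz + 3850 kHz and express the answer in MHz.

13.79 MHz

In MHz:
  1360 kHz = 1360 × 10^-3 MHz = 1.36
  3960 kHz = 3960 × 10^-3 MHz = 3.96
  0.00462 GHz = 0.00462 × 10^3 MHz = 4.62
  3850 kHz = 3850 × 10^-3 MHz = 3.85
Sum: 1.36 + 3.96 + 4.62 + 3.85 = 13.79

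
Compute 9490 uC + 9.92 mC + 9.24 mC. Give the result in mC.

In mC:
  9490 uC = 9490e-3 mC = 9.49
  9.92 mC → 9.92
  9.24 mC → 9.24
Sum: 9.49 + 9.92 + 9.24 = 28.65

28.65 mC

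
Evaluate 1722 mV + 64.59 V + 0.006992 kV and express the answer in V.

73.304 V

In V:
  1722 mV = 1722 × 10⁻³ V = 1.722
  64.59 V → 64.59
  0.006992 kV = 0.006992 × 10³ V = 6.992
Sum: 1.722 + 64.59 + 6.992 = 73.304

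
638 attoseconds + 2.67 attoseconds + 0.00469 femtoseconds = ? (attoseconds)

In attoseconds:
  638 attoseconds → 638
  2.67 attoseconds → 2.67
  0.00469 femtoseconds = 0.00469 × 10³ attoseconds = 4.69
Sum: 638 + 2.67 + 4.69 = 645.36

645.36 attoseconds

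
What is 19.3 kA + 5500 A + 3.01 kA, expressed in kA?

27.81 kA

In kA:
  19.3 kA → 19.3
  5500 A = 5500e-3 kA = 5.5
  3.01 kA → 3.01
Sum: 19.3 + 5.5 + 3.01 = 27.81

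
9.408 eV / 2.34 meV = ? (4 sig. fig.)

(9.408) / (2.34 × 10⁻³) = 4.0205 × 10³

4021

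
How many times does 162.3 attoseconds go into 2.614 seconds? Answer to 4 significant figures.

(2.614) / (162.3e-18) = 0.016106e18

16110000000000000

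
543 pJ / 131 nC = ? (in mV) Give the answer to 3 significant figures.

4.15 mV

(543 × 10⁻¹²) / (131 × 10⁻⁹) = 4.145 × 10⁻³ V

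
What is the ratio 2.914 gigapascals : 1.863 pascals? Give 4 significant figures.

(2.914 × 10⁹) / (1.863) = 1.5641 × 10⁹

1564000000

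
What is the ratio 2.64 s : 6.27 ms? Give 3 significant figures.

(2.64) / (6.27e-3) = 0.4211e3

421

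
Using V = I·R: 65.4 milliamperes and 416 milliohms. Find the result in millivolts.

65.4 × 10^-3 × 416 × 10^-3 = 27206.4 × 10^-6 V

27.2064 millivolts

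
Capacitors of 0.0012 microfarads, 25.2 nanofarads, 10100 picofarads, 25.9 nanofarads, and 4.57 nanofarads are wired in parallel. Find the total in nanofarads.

In nanofarads:
  0.0012 microfarads = 0.0012 × 10^3 nanofarads = 1.2
  25.2 nanofarads → 25.2
  10100 picofarads = 10100 × 10^-3 nanofarads = 10.1
  25.9 nanofarads → 25.9
  4.57 nanofarads → 4.57
Sum: 1.2 + 25.2 + 10.1 + 25.9 + 4.57 = 66.97

66.97 nanofarads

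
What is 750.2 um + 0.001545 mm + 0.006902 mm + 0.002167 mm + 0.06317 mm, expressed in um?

In um:
  750.2 um → 750.2
  0.001545 mm = 0.001545e3 um = 1.545
  0.006902 mm = 0.006902e3 um = 6.902
  0.002167 mm = 0.002167e3 um = 2.167
  0.06317 mm = 0.06317e3 um = 63.17
Sum: 750.2 + 1.545 + 6.902 + 2.167 + 63.17 = 823.984

823.984 um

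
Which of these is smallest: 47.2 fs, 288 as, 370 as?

47.2 fs = 0.0000000000000472 s
288 as = 0.000000000000000288 s
370 as = 0.00000000000000037 s

288 as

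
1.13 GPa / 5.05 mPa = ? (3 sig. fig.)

(1.13 × 10^9) / (5.05 × 10^-3) = 0.2238 × 10^12

224000000000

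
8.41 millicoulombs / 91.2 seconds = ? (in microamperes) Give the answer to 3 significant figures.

92.2 microamperes

(8.41e-3) / (91.2) = 0.092215e-3 A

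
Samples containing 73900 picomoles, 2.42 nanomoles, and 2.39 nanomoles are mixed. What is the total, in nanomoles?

78.71 nanomoles

In nanomoles:
  73900 picomoles = 73900 × 10⁻³ nanomoles = 73.9
  2.42 nanomoles → 2.42
  2.39 nanomoles → 2.39
Sum: 73.9 + 2.42 + 2.39 = 78.71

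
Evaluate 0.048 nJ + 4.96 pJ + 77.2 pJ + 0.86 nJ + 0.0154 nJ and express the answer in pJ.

1005.56 pJ

In pJ:
  0.048 nJ = 0.048 × 10³ pJ = 48
  4.96 pJ → 4.96
  77.2 pJ → 77.2
  0.86 nJ = 0.86 × 10³ pJ = 860
  0.0154 nJ = 0.0154 × 10³ pJ = 15.4
Sum: 48 + 4.96 + 77.2 + 860 + 15.4 = 1005.56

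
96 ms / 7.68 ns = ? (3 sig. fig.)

(96 × 10^-3) / (7.68 × 10^-9) = 12.5 × 10^6

12500000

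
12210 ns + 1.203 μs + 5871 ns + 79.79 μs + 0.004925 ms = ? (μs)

103.999 μs

In μs:
  12210 ns = 12210e-3 μs = 12.21
  1.203 μs → 1.203
  5871 ns = 5871e-3 μs = 5.871
  79.79 μs → 79.79
  0.004925 ms = 0.004925e3 μs = 4.925
Sum: 12.21 + 1.203 + 5.871 + 79.79 + 4.925 = 103.999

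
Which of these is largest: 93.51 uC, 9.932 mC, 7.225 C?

93.51 uC = 0.00009351 C
9.932 mC = 0.009932 C
7.225 C = 7.225 C

7.225 C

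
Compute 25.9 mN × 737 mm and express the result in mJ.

19.0883 mJ

25.9 × 10⁻³ × 737 × 10⁻³ = 19088.3 × 10⁻⁶ J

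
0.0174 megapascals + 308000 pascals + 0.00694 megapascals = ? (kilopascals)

332.34 kilopascals

In kilopascals:
  0.0174 megapascals = 0.0174 × 10³ kilopascals = 17.4
  308000 pascals = 308000 × 10⁻³ kilopascals = 308
  0.00694 megapascals = 0.00694 × 10³ kilopascals = 6.94
Sum: 17.4 + 308 + 6.94 = 332.34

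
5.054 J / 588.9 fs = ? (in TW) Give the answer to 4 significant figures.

(5.054) / (588.9e-15) = 0.0085821e15 W

8.582 TW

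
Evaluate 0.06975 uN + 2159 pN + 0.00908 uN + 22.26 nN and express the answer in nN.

In nN:
  0.06975 uN = 0.06975e3 nN = 69.75
  2159 pN = 2159e-3 nN = 2.159
  0.00908 uN = 0.00908e3 nN = 9.08
  22.26 nN → 22.26
Sum: 69.75 + 2.159 + 9.08 + 22.26 = 103.249

103.249 nN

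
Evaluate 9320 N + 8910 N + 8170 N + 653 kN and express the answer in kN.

In kN:
  9320 N = 9320 × 10⁻³ kN = 9.32
  8910 N = 8910 × 10⁻³ kN = 8.91
  8170 N = 8170 × 10⁻³ kN = 8.17
  653 kN → 653
Sum: 9.32 + 8.91 + 8.17 + 653 = 679.4

679.4 kN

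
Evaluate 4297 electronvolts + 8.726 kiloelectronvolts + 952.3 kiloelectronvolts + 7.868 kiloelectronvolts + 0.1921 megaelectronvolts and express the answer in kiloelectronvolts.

1165.291 kiloelectronvolts

In kiloelectronvolts:
  4297 electronvolts = 4297 × 10^-3 kiloelectronvolts = 4.297
  8.726 kiloelectronvolts → 8.726
  952.3 kiloelectronvolts → 952.3
  7.868 kiloelectronvolts → 7.868
  0.1921 megaelectronvolts = 0.1921 × 10^3 kiloelectronvolts = 192.1
Sum: 4.297 + 8.726 + 952.3 + 7.868 + 192.1 = 1165.291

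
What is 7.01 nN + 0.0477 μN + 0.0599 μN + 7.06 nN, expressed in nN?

121.67 nN

In nN:
  7.01 nN → 7.01
  0.0477 μN = 0.0477e3 nN = 47.7
  0.0599 μN = 0.0599e3 nN = 59.9
  7.06 nN → 7.06
Sum: 7.01 + 47.7 + 59.9 + 7.06 = 121.67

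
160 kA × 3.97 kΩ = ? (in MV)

635.2 MV

160 × 10³ × 3.97 × 10³ = 635.2 × 10⁶ V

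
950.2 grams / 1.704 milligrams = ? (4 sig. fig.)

(950.2) / (1.704 × 10^-3) = 557.63 × 10^3

557600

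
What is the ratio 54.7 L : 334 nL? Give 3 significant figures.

164000000

(54.7) / (334 × 10^-9) = 0.1638 × 10^9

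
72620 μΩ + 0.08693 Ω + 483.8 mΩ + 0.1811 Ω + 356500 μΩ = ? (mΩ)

In mΩ:
  72620 μΩ = 72620e-3 mΩ = 72.62
  0.08693 Ω = 0.08693e3 mΩ = 86.93
  483.8 mΩ → 483.8
  0.1811 Ω = 0.1811e3 mΩ = 181.1
  356500 μΩ = 356500e-3 mΩ = 356.5
Sum: 72.62 + 86.93 + 483.8 + 181.1 + 356.5 = 1180.95

1180.95 mΩ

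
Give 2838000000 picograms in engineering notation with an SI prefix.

= 2.838 × 10^-3 grams; 10^-3 is milli.

2.838 milligrams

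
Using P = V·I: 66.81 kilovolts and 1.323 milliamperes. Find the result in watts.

88.38963 watts

66.81 × 10^3 × 1.323 × 10^-3 = 88.38963 W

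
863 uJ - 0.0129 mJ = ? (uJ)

850.1 uJ

In uJ:
  863 uJ → 863
  0.0129 mJ = 0.0129 × 10^3 uJ = 12.9
Difference: 863 - 12.9 = 850.1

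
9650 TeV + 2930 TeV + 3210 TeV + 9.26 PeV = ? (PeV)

25.05 PeV

In PeV:
  9650 TeV = 9650 × 10⁻³ PeV = 9.65
  2930 TeV = 2930 × 10⁻³ PeV = 2.93
  3210 TeV = 3210 × 10⁻³ PeV = 3.21
  9.26 PeV → 9.26
Sum: 9.65 + 2.93 + 3.21 + 9.26 = 25.05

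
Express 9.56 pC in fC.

9560 fC

pico = 1e-12, femto = 1e-15; factor is 1e3.
9.56 × 1e3 = 9560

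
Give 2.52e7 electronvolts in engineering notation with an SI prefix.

25.2 megaelectronvolts

= 25.2e6 electronvolts; 1e6 is mega.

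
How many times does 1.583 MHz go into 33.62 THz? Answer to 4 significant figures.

21240000

(33.62 × 10¹²) / (1.583 × 10⁶) = 21.238 × 10⁶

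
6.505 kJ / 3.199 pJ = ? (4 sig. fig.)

(6.505 × 10³) / (3.199 × 10⁻¹²) = 2.0334 × 10¹⁵

2033000000000000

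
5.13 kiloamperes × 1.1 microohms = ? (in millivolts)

5.13 × 10³ × 1.1 × 10⁻⁶ = 5.643 × 10⁻³ V

5.643 millivolts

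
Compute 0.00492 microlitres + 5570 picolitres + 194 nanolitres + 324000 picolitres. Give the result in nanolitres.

528.49 nanolitres

In nanolitres:
  0.00492 microlitres = 0.00492 × 10^3 nanolitres = 4.92
  5570 picolitres = 5570 × 10^-3 nanolitres = 5.57
  194 nanolitres → 194
  324000 picolitres = 324000 × 10^-3 nanolitres = 324
Sum: 4.92 + 5.57 + 194 + 324 = 528.49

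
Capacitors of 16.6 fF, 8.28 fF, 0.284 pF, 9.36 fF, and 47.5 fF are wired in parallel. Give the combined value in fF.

In fF:
  16.6 fF → 16.6
  8.28 fF → 8.28
  0.284 pF = 0.284 × 10^3 fF = 284
  9.36 fF → 9.36
  47.5 fF → 47.5
Sum: 16.6 + 8.28 + 284 + 9.36 + 47.5 = 365.74

365.74 fF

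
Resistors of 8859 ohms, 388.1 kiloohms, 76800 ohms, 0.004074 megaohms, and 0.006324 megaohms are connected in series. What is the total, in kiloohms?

484.157 kiloohms

In kiloohms:
  8859 ohms = 8859e-3 kiloohms = 8.859
  388.1 kiloohms → 388.1
  76800 ohms = 76800e-3 kiloohms = 76.8
  0.004074 megaohms = 0.004074e3 kiloohms = 4.074
  0.006324 megaohms = 0.006324e3 kiloohms = 6.324
Sum: 8.859 + 388.1 + 76.8 + 4.074 + 6.324 = 484.157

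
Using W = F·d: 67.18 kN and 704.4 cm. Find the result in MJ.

0.47321592 MJ

67.18 × 10^3 × 704.4 × 10^-2 = 47321.592 × 10^1 J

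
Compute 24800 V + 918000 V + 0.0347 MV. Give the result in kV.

In kV:
  24800 V = 24800e-3 kV = 24.8
  918000 V = 918000e-3 kV = 918
  0.0347 MV = 0.0347e3 kV = 34.7
Sum: 24.8 + 918 + 34.7 = 977.5

977.5 kV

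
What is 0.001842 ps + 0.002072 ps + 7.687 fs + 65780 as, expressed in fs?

In fs:
  0.001842 ps = 0.001842e3 fs = 1.842
  0.002072 ps = 0.002072e3 fs = 2.072
  7.687 fs → 7.687
  65780 as = 65780e-3 fs = 65.78
Sum: 1.842 + 2.072 + 7.687 + 65.78 = 77.381

77.381 fs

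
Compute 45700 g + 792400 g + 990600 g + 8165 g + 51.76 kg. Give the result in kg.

1888.625 kg

In kg:
  45700 g = 45700 × 10⁻³ kg = 45.7
  792400 g = 792400 × 10⁻³ kg = 792.4
  990600 g = 990600 × 10⁻³ kg = 990.6
  8165 g = 8165 × 10⁻³ kg = 8.165
  51.76 kg → 51.76
Sum: 45.7 + 792.4 + 990.6 + 8.165 + 51.76 = 1888.625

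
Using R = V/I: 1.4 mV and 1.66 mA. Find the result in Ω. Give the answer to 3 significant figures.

(1.4 × 10⁻³) / (1.66 × 10⁻³) = 0.84337 Ω

0.843 Ω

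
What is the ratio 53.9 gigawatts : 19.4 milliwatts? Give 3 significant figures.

2780000000000

(53.9e9) / (19.4e-3) = 2.778e12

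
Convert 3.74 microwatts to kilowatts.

0.00000000374 kilowatts

micro = 1e-6, kilo = 1e3; factor is 1e-9.
3.74 × 1e-9 = 0.00000000374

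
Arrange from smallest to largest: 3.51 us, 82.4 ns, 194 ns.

3.51 us = 0.00000351 s
82.4 ns = 0.0000000824 s
194 ns = 0.000000194 s

82.4 ns < 194 ns < 3.51 us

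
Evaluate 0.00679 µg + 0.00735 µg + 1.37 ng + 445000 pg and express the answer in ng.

460.51 ng

In ng:
  0.00679 µg = 0.00679e3 ng = 6.79
  0.00735 µg = 0.00735e3 ng = 7.35
  1.37 ng → 1.37
  445000 pg = 445000e-3 ng = 445
Sum: 6.79 + 7.35 + 1.37 + 445 = 460.51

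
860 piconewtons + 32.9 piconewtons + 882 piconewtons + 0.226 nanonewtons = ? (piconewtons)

2000.9 piconewtons

In piconewtons:
  860 piconewtons → 860
  32.9 piconewtons → 32.9
  882 piconewtons → 882
  0.226 nanonewtons = 0.226 × 10³ piconewtons = 226
Sum: 860 + 32.9 + 882 + 226 = 2000.9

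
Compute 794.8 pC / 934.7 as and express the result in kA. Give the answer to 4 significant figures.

(794.8 × 10^-12) / (934.7 × 10^-18) = 0.850326 × 10^6 A

850.3 kA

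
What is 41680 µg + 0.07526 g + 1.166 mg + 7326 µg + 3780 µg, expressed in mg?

129.212 mg

In mg:
  41680 µg = 41680 × 10⁻³ mg = 41.68
  0.07526 g = 0.07526 × 10³ mg = 75.26
  1.166 mg → 1.166
  7326 µg = 7326 × 10⁻³ mg = 7.326
  3780 µg = 3780 × 10⁻³ mg = 3.78
Sum: 41.68 + 75.26 + 1.166 + 7.326 + 3.78 = 129.212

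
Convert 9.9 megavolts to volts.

mega = 1e6, (no prefix) = 1e0; factor is 1e6.
9.9 × 1e6 = 9900000

9900000 volts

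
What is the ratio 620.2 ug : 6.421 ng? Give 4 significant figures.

96590

(620.2e-6) / (6.421e-9) = 96.589e3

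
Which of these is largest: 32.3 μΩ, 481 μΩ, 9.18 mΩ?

9.18 mΩ

32.3 μΩ = 0.0000323 Ω
481 μΩ = 0.000481 Ω
9.18 mΩ = 0.00918 Ω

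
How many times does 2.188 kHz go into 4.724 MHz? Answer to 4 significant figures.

2159

(4.724e6) / (2.188e3) = 2.159e3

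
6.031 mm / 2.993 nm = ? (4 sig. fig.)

(6.031e-3) / (2.993e-9) = 2.015e6

2015000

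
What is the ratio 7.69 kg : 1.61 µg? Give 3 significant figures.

(7.69e3) / (1.61e-6) = 4.776e9

4780000000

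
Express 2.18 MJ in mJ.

mega = 10^6, milli = 10^-3; factor is 10^9.
2.18 × 10^9 = 2180000000

2180000000 mJ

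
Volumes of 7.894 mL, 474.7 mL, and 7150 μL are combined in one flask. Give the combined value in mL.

489.744 mL

In mL:
  7.894 mL → 7.894
  474.7 mL → 474.7
  7150 μL = 7150 × 10^-3 mL = 7.15
Sum: 7.894 + 474.7 + 7.15 = 489.744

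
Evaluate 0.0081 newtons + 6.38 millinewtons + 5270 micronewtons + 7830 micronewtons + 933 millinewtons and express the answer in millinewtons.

In millinewtons:
  0.0081 newtons = 0.0081 × 10^3 millinewtons = 8.1
  6.38 millinewtons → 6.38
  5270 micronewtons = 5270 × 10^-3 millinewtons = 5.27
  7830 micronewtons = 7830 × 10^-3 millinewtons = 7.83
  933 millinewtons → 933
Sum: 8.1 + 6.38 + 5.27 + 7.83 + 933 = 960.58

960.58 millinewtons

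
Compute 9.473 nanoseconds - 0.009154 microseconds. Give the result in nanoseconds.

0.319 nanoseconds

In nanoseconds:
  9.473 nanoseconds → 9.473
  0.009154 microseconds = 0.009154e3 nanoseconds = 9.154
Difference: 9.473 - 9.154 = 0.319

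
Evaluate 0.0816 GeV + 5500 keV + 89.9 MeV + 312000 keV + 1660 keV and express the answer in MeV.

490.66 MeV

In MeV:
  0.0816 GeV = 0.0816 × 10^3 MeV = 81.6
  5500 keV = 5500 × 10^-3 MeV = 5.5
  89.9 MeV → 89.9
  312000 keV = 312000 × 10^-3 MeV = 312
  1660 keV = 1660 × 10^-3 MeV = 1.66
Sum: 81.6 + 5.5 + 89.9 + 312 + 1.66 = 490.66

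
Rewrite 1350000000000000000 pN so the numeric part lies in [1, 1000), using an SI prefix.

= 1.35 × 10⁶ N; 10⁶ is mega.

1.35 MN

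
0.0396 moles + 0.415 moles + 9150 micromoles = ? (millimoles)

463.75 millimoles

In millimoles:
  0.0396 moles = 0.0396 × 10^3 millimoles = 39.6
  0.415 moles = 0.415 × 10^3 millimoles = 415
  9150 micromoles = 9150 × 10^-3 millimoles = 9.15
Sum: 39.6 + 415 + 9.15 = 463.75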